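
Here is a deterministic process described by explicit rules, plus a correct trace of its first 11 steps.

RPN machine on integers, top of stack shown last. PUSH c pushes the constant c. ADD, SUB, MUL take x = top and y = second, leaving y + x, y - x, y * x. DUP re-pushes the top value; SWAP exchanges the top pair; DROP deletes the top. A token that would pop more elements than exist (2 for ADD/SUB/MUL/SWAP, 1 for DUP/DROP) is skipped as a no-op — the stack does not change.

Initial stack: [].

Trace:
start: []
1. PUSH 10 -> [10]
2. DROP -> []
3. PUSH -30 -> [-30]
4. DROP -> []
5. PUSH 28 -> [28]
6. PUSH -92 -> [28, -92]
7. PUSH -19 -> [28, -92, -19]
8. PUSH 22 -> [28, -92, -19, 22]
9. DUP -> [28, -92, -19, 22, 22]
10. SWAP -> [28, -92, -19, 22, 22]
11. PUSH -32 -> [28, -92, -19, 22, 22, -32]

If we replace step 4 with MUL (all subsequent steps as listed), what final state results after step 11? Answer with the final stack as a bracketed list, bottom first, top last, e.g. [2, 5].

(re-executing from step 4 with the substitution; state before step 4: [-30])
4. MUL -> [-30]
5. PUSH 28 -> [-30, 28]
6. PUSH -92 -> [-30, 28, -92]
7. PUSH -19 -> [-30, 28, -92, -19]
8. PUSH 22 -> [-30, 28, -92, -19, 22]
9. DUP -> [-30, 28, -92, -19, 22, 22]
10. SWAP -> [-30, 28, -92, -19, 22, 22]
11. PUSH -32 -> [-30, 28, -92, -19, 22, 22, -32]

[-30, 28, -92, -19, 22, 22, -32]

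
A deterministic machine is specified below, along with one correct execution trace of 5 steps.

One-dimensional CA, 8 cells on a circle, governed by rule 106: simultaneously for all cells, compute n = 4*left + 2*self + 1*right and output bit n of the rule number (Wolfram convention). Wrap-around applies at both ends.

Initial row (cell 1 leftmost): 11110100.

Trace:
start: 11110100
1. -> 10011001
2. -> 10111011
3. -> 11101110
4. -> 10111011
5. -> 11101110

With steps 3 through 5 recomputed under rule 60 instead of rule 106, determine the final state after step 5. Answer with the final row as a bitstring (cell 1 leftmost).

11111111

(re-executing steps 3..5 under rule 60; state before step 3: 10111011)
3. -> 01100110
4. -> 01010101
5. -> 11111111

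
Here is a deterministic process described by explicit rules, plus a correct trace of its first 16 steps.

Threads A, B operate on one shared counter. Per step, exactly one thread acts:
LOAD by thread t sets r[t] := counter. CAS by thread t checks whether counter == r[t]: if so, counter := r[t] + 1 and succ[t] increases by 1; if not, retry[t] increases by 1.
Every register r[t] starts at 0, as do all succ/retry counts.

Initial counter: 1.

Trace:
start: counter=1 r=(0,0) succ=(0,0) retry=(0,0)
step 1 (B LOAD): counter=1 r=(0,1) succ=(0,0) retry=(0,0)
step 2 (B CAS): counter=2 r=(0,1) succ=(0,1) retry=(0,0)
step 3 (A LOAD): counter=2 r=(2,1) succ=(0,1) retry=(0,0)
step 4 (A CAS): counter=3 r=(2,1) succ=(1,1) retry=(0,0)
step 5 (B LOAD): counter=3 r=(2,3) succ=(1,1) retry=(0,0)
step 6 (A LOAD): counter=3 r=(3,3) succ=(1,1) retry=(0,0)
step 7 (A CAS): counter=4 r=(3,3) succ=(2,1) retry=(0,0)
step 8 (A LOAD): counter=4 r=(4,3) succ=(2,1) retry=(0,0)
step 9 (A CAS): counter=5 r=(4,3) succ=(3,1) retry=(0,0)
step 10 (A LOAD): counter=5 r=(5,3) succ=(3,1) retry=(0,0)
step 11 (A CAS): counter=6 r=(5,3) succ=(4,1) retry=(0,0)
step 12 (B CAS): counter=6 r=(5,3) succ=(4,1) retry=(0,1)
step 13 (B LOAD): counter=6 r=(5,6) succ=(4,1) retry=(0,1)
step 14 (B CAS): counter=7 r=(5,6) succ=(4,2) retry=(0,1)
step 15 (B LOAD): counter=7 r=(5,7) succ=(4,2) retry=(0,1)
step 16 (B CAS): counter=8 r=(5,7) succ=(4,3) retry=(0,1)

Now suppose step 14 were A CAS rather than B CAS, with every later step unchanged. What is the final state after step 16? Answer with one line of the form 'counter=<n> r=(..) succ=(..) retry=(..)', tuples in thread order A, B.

(re-executing from step 14 with the substitution; state before step 14: counter=6 r=(5,6) succ=(4,1) retry=(0,1))
step 14 (A CAS): counter=6 r=(5,6) succ=(4,1) retry=(1,1)
step 15 (B LOAD): counter=6 r=(5,6) succ=(4,1) retry=(1,1)
step 16 (B CAS): counter=7 r=(5,6) succ=(4,2) retry=(1,1)

counter=7 r=(5,6) succ=(4,2) retry=(1,1)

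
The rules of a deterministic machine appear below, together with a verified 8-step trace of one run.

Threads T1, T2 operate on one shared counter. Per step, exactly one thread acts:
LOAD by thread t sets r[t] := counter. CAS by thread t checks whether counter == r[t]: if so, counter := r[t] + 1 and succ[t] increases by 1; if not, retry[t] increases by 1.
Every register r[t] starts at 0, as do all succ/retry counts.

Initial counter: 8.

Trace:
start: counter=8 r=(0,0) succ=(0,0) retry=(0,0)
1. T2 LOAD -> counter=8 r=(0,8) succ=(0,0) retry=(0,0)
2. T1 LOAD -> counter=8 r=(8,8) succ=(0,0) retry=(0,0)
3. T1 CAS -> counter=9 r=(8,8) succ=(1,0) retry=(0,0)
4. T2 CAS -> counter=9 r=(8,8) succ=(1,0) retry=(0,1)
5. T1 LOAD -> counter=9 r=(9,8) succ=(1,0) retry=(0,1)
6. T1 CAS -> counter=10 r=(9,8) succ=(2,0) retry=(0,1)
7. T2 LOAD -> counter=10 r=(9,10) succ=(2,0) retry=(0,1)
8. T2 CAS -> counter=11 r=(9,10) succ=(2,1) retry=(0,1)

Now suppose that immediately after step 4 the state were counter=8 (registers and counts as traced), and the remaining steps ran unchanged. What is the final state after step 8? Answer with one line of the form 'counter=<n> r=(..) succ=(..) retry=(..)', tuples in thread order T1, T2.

counter=10 r=(8,9) succ=(2,1) retry=(0,1)

state after step 4 := counter=8 r=(8,8) succ=(1,0) retry=(0,1)
5. T1 LOAD -> counter=8 r=(8,8) succ=(1,0) retry=(0,1)
6. T1 CAS -> counter=9 r=(8,8) succ=(2,0) retry=(0,1)
7. T2 LOAD -> counter=9 r=(8,9) succ=(2,0) retry=(0,1)
8. T2 CAS -> counter=10 r=(8,9) succ=(2,1) retry=(0,1)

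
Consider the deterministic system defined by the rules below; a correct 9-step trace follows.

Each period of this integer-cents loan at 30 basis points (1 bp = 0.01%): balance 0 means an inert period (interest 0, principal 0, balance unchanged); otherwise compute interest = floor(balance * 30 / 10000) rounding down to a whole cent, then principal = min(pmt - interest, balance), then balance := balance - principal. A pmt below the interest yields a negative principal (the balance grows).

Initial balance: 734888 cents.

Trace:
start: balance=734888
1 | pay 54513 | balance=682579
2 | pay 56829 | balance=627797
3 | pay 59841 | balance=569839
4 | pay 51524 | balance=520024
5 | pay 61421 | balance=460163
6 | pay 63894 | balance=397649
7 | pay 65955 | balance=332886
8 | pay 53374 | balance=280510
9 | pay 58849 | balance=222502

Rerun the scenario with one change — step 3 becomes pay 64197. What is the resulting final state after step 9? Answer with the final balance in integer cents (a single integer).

(re-executing from step 3 with the substitution; state before step 3: balance=627797)
3 | pay 64197 | balance=565483
4 | pay 51524 | balance=515655
5 | pay 61421 | balance=455780
6 | pay 63894 | balance=393253
7 | pay 65955 | balance=328477
8 | pay 53374 | balance=276088
9 | pay 58849 | balance=218067

218067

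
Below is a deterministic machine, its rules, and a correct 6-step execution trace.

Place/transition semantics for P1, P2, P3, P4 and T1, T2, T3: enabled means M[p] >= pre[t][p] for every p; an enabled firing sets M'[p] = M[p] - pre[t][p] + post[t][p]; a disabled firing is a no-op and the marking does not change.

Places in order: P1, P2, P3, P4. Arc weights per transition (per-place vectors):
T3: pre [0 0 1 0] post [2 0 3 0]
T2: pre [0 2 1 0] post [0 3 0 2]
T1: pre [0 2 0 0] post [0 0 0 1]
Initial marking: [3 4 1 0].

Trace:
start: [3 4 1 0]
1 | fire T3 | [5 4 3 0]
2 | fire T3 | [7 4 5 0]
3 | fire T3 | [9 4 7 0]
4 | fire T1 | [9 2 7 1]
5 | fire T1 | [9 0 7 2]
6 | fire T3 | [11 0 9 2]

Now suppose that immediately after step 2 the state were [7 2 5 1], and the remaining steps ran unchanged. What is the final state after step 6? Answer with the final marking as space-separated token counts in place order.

state after step 2 := [7 2 5 1]
3 | fire T3 | [9 2 7 1]
4 | fire T1 | [9 0 7 2]
5 | fire T1 | [9 0 7 2]
6 | fire T3 | [11 0 9 2]

11 0 9 2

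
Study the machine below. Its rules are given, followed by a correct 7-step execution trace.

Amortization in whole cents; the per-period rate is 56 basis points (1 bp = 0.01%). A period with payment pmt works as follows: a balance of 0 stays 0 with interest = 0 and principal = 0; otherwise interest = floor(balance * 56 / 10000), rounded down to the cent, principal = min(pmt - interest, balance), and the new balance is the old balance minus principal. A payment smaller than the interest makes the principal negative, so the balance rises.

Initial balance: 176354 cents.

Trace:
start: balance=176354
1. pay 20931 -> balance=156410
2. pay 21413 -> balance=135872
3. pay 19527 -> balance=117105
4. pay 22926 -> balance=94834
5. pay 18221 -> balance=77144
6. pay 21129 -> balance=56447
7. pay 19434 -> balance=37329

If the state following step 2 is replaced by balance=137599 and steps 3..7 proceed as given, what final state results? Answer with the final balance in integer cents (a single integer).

39103

state after step 2 := balance=137599
3. pay 19527 -> balance=118842
4. pay 22926 -> balance=96581
5. pay 18221 -> balance=78900
6. pay 21129 -> balance=58212
7. pay 19434 -> balance=39103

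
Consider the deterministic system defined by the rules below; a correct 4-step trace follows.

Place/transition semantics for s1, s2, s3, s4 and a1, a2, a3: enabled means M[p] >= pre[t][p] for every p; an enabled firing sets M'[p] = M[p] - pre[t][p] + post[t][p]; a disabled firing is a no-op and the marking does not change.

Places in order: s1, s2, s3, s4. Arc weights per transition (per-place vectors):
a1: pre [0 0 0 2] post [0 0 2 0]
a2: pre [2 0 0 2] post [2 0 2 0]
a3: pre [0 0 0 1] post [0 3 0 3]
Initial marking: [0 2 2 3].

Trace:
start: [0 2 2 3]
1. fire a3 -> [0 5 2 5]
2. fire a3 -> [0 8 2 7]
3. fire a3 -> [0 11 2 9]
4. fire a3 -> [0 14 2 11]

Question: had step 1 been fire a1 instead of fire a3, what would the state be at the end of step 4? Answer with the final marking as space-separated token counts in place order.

(re-executing from step 1 with the substitution; state before step 1: [0 2 2 3])
1. fire a1 -> [0 2 4 1]
2. fire a3 -> [0 5 4 3]
3. fire a3 -> [0 8 4 5]
4. fire a3 -> [0 11 4 7]

0 11 4 7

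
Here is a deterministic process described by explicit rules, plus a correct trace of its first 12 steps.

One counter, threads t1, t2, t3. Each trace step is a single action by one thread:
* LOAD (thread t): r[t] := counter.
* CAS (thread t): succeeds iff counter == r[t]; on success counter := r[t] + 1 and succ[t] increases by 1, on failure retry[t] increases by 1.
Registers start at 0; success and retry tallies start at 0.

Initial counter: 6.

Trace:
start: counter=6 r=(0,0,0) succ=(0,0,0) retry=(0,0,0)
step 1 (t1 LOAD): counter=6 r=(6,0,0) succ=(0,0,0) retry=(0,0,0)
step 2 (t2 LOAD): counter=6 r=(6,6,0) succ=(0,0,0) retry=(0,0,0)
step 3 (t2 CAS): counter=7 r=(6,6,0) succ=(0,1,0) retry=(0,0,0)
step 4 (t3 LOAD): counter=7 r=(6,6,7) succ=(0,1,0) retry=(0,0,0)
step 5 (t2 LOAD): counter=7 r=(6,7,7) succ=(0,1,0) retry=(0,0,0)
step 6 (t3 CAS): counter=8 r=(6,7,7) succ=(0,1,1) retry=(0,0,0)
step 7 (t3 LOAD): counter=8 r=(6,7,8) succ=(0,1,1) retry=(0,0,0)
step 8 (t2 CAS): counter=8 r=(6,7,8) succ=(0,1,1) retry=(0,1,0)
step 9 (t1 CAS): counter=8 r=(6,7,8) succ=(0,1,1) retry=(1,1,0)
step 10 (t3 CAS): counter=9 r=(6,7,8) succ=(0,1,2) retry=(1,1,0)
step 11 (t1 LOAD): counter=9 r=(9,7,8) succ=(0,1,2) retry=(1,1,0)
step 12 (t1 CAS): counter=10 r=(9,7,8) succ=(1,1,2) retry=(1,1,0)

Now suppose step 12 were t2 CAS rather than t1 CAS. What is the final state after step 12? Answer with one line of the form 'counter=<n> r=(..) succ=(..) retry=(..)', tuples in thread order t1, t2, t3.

(re-executing from step 12 with the substitution; state before step 12: counter=9 r=(9,7,8) succ=(0,1,2) retry=(1,1,0))
step 12 (t2 CAS): counter=9 r=(9,7,8) succ=(0,1,2) retry=(1,2,0)

counter=9 r=(9,7,8) succ=(0,1,2) retry=(1,2,0)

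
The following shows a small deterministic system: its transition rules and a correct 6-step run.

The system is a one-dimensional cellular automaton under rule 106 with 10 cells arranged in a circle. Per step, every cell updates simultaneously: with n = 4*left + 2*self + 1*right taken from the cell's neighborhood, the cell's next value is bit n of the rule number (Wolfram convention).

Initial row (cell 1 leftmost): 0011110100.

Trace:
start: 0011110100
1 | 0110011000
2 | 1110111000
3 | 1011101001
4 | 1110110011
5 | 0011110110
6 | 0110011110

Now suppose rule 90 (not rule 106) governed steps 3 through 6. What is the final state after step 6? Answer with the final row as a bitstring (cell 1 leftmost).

(re-executing steps 3..6 under rule 90; state before step 3: 1110111000)
3 | 1010101101
4 | 1000001101
5 | 1100011101
6 | 0110110101

0110110101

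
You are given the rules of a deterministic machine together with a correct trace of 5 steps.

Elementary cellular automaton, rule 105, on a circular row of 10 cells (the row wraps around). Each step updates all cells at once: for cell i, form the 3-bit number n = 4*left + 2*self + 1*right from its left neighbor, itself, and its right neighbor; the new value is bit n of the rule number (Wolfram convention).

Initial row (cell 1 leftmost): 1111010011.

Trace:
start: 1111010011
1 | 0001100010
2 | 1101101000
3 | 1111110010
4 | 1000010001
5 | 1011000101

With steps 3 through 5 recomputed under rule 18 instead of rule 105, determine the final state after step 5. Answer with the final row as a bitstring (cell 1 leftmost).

(re-executing steps 3..5 under rule 18; state before step 3: 1101101000)
3 | 0000000101
4 | 1000001000
5 | 0100010101

0100010101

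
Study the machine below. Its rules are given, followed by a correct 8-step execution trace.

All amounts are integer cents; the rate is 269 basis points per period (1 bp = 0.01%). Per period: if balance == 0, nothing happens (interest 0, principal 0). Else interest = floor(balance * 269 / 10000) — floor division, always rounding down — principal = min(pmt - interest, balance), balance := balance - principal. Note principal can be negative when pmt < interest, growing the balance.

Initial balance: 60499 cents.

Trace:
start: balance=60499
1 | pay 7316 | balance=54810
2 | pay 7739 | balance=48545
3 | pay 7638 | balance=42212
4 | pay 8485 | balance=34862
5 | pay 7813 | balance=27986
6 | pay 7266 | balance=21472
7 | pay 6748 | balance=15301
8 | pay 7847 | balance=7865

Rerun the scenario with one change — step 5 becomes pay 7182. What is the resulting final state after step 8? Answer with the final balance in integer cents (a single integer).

8549

(re-executing from step 5 with the substitution; state before step 5: balance=34862)
5 | pay 7182 | balance=28617
6 | pay 7266 | balance=22120
7 | pay 6748 | balance=15967
8 | pay 7847 | balance=8549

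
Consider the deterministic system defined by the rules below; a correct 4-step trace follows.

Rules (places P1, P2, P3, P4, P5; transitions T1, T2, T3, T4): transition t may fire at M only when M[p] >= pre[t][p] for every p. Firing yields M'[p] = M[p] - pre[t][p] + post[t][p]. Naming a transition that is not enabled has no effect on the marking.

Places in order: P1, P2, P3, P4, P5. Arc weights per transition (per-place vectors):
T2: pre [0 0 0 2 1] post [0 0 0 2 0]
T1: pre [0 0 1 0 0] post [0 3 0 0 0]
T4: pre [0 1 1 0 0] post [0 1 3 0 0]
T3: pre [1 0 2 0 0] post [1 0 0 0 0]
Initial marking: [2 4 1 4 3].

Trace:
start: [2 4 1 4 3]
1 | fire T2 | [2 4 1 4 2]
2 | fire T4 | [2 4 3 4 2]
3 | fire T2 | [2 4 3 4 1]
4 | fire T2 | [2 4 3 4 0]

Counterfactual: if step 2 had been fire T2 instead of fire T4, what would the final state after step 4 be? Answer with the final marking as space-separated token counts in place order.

2 4 1 4 0

(re-executing from step 2 with the substitution; state before step 2: [2 4 1 4 2])
2 | fire T2 | [2 4 1 4 1]
3 | fire T2 | [2 4 1 4 0]
4 | fire T2 | [2 4 1 4 0]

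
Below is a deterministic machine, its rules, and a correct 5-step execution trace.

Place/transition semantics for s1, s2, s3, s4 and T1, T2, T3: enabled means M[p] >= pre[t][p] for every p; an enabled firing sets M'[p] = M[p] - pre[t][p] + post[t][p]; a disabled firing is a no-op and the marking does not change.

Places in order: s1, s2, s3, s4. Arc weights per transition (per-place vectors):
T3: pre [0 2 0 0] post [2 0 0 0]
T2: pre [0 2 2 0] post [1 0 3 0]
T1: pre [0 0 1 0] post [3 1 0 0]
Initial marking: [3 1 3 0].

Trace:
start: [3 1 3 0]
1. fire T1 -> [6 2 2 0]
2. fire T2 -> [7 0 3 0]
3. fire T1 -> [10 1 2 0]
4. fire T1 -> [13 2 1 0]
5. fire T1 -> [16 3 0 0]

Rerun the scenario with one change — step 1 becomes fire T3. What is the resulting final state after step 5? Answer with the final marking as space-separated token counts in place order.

12 4 0 0

(re-executing from step 1 with the substitution; state before step 1: [3 1 3 0])
1. fire T3 -> [3 1 3 0]
2. fire T2 -> [3 1 3 0]
3. fire T1 -> [6 2 2 0]
4. fire T1 -> [9 3 1 0]
5. fire T1 -> [12 4 0 0]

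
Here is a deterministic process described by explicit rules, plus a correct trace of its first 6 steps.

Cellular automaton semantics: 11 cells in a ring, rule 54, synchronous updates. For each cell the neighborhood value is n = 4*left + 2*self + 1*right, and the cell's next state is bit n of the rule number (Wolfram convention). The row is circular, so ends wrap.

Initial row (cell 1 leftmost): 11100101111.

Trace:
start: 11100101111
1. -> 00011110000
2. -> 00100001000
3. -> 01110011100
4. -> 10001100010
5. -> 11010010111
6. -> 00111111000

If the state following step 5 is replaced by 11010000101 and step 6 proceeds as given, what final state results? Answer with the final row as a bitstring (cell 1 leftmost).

state after step 5 := 11010000101
6. -> 00111001110

00111001110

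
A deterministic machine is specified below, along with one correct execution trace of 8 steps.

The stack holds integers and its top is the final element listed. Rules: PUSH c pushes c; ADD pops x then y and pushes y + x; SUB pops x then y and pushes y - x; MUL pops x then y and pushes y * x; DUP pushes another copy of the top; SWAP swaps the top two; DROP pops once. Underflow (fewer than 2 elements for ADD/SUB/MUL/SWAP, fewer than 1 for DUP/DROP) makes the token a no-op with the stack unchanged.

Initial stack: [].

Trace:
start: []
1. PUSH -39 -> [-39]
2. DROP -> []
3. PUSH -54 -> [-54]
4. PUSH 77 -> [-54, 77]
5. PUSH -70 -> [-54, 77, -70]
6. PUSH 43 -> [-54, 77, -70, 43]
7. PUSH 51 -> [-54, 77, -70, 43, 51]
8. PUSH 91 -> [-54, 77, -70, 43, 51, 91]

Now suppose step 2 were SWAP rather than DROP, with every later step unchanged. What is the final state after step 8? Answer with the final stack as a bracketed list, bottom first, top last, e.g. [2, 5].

(re-executing from step 2 with the substitution; state before step 2: [-39])
2. SWAP -> [-39]
3. PUSH -54 -> [-39, -54]
4. PUSH 77 -> [-39, -54, 77]
5. PUSH -70 -> [-39, -54, 77, -70]
6. PUSH 43 -> [-39, -54, 77, -70, 43]
7. PUSH 51 -> [-39, -54, 77, -70, 43, 51]
8. PUSH 91 -> [-39, -54, 77, -70, 43, 51, 91]

[-39, -54, 77, -70, 43, 51, 91]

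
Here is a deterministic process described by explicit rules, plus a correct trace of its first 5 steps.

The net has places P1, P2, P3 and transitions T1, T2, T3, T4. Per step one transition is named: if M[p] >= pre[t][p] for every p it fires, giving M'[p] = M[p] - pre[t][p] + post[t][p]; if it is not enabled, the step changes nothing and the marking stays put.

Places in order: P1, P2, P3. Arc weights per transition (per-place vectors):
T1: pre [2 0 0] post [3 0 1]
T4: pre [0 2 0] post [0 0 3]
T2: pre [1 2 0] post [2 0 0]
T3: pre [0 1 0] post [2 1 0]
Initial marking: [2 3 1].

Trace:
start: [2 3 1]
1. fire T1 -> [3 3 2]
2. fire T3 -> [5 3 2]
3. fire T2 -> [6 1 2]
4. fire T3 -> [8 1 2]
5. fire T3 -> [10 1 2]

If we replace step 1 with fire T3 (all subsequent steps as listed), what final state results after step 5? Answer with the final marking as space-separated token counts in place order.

(re-executing from step 1 with the substitution; state before step 1: [2 3 1])
1. fire T3 -> [4 3 1]
2. fire T3 -> [6 3 1]
3. fire T2 -> [7 1 1]
4. fire T3 -> [9 1 1]
5. fire T3 -> [11 1 1]

11 1 1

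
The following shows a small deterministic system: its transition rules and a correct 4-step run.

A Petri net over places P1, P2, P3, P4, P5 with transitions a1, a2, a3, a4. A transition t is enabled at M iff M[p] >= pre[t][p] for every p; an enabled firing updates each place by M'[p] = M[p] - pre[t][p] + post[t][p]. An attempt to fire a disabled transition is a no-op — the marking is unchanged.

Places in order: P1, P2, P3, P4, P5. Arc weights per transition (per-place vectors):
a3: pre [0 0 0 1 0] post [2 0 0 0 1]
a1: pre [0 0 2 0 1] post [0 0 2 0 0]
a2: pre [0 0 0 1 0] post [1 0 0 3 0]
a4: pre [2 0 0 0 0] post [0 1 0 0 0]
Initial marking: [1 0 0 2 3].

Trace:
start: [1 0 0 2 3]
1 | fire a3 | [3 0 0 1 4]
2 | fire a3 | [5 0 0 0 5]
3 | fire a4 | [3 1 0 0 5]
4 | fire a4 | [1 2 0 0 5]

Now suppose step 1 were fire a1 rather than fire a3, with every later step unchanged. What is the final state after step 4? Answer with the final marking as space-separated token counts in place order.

1 1 0 1 4

(re-executing from step 1 with the substitution; state before step 1: [1 0 0 2 3])
1 | fire a1 | [1 0 0 2 3]
2 | fire a3 | [3 0 0 1 4]
3 | fire a4 | [1 1 0 1 4]
4 | fire a4 | [1 1 0 1 4]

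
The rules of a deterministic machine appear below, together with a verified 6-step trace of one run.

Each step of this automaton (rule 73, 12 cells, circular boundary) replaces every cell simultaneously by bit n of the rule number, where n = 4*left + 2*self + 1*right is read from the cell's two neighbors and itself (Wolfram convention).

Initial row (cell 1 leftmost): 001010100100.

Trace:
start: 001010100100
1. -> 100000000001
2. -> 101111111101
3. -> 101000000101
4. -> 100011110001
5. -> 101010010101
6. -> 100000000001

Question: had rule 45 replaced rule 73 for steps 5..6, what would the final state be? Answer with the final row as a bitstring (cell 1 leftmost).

001110110111

(re-executing steps 5..6 under rule 45; state before step 5: 100011110001)
5. -> 001010000101
6. -> 001110110111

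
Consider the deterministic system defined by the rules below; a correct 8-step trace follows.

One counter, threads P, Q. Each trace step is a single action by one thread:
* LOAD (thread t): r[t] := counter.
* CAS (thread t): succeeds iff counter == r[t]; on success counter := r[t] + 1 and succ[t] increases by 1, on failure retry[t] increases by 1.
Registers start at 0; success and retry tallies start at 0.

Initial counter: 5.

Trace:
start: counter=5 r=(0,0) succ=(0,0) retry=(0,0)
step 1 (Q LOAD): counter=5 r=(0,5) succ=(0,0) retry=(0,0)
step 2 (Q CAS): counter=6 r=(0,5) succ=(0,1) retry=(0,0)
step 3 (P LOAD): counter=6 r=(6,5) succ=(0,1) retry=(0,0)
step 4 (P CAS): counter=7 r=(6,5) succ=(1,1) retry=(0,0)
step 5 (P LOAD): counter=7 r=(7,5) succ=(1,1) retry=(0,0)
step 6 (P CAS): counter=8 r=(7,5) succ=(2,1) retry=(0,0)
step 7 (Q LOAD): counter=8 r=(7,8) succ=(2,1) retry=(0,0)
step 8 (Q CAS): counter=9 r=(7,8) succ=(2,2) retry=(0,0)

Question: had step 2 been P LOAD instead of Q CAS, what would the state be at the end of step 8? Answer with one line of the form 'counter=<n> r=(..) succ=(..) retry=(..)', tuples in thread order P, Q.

(re-executing from step 2 with the substitution; state before step 2: counter=5 r=(0,5) succ=(0,0) retry=(0,0))
step 2 (P LOAD): counter=5 r=(5,5) succ=(0,0) retry=(0,0)
step 3 (P LOAD): counter=5 r=(5,5) succ=(0,0) retry=(0,0)
step 4 (P CAS): counter=6 r=(5,5) succ=(1,0) retry=(0,0)
step 5 (P LOAD): counter=6 r=(6,5) succ=(1,0) retry=(0,0)
step 6 (P CAS): counter=7 r=(6,5) succ=(2,0) retry=(0,0)
step 7 (Q LOAD): counter=7 r=(6,7) succ=(2,0) retry=(0,0)
step 8 (Q CAS): counter=8 r=(6,7) succ=(2,1) retry=(0,0)

counter=8 r=(6,7) succ=(2,1) retry=(0,0)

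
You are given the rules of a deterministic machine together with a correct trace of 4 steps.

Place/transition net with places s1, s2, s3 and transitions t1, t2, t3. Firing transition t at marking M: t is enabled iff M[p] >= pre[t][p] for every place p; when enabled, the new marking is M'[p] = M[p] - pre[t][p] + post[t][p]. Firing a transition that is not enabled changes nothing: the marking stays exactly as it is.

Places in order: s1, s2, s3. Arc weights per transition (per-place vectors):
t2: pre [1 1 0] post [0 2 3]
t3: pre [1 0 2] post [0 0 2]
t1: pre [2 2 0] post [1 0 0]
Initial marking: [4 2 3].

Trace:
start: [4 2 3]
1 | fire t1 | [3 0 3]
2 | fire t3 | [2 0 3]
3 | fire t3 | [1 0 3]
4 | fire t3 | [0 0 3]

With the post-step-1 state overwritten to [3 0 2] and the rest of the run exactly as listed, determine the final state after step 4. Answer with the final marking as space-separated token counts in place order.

state after step 1 := [3 0 2]
2 | fire t3 | [2 0 2]
3 | fire t3 | [1 0 2]
4 | fire t3 | [0 0 2]

0 0 2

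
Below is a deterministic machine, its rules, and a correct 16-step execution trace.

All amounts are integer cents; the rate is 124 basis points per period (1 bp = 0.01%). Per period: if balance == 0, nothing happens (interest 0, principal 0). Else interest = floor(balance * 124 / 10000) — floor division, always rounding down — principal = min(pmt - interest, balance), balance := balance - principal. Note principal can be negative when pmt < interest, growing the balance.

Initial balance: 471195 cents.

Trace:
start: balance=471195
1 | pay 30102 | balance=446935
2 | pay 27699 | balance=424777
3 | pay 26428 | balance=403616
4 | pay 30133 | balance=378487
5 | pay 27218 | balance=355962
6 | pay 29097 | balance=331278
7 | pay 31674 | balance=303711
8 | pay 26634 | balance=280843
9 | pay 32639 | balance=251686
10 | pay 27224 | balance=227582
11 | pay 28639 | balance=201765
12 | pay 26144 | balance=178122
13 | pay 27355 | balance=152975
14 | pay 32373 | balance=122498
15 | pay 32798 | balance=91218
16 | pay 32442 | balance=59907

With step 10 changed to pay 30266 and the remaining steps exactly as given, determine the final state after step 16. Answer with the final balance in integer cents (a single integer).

56633

(re-executing from step 10 with the substitution; state before step 10: balance=251686)
10 | pay 30266 | balance=224540
11 | pay 28639 | balance=198685
12 | pay 26144 | balance=175004
13 | pay 27355 | balance=149819
14 | pay 32373 | balance=119303
15 | pay 32798 | balance=87984
16 | pay 32442 | balance=56633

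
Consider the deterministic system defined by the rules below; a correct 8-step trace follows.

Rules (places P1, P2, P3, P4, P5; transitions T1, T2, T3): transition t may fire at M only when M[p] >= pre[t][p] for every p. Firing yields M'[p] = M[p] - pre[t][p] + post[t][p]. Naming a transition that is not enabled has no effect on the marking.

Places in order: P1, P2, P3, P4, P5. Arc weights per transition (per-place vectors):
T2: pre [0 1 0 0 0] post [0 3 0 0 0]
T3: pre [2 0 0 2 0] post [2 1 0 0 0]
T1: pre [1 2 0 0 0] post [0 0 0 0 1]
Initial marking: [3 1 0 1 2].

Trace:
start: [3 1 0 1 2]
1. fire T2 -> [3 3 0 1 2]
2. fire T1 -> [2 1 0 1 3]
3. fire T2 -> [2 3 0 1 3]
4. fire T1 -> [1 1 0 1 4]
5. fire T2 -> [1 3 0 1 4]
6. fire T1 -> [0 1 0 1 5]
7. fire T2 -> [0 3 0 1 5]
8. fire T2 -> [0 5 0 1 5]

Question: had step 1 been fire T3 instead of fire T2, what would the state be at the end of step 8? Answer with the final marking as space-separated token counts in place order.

1 5 0 1 4

(re-executing from step 1 with the substitution; state before step 1: [3 1 0 1 2])
1. fire T3 -> [3 1 0 1 2]
2. fire T1 -> [3 1 0 1 2]
3. fire T2 -> [3 3 0 1 2]
4. fire T1 -> [2 1 0 1 3]
5. fire T2 -> [2 3 0 1 3]
6. fire T1 -> [1 1 0 1 4]
7. fire T2 -> [1 3 0 1 4]
8. fire T2 -> [1 5 0 1 4]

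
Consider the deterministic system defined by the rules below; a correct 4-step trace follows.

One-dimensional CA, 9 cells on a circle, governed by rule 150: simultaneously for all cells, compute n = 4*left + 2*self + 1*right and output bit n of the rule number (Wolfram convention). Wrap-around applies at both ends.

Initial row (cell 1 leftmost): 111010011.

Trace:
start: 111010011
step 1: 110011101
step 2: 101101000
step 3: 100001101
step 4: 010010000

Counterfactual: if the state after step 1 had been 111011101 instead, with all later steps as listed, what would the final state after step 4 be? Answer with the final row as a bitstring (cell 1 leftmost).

111001001

state after step 1 := 111011101
step 2: 110001000
step 3: 001011101
step 4: 111001001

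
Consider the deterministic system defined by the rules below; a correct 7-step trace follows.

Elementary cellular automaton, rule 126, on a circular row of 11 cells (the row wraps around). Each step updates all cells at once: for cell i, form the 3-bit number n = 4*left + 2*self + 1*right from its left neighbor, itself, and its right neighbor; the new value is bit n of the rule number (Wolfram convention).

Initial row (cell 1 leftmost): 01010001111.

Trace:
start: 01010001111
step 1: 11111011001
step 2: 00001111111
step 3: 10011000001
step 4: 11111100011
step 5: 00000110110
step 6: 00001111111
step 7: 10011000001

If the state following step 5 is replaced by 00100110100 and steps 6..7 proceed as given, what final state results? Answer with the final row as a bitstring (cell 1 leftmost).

state after step 5 := 00100110100
step 6: 01111111110
step 7: 11000000011

11000000011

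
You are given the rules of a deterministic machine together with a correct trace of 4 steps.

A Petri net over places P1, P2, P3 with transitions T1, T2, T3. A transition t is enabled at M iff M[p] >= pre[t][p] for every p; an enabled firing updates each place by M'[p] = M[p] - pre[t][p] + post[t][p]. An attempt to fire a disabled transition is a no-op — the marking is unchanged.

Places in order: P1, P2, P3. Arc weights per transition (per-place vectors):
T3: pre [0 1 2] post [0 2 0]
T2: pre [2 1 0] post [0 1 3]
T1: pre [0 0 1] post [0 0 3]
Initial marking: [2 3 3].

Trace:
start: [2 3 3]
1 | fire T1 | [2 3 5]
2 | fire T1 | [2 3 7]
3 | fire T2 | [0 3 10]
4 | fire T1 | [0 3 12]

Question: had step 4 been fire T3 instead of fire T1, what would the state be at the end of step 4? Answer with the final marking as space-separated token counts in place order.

(re-executing from step 4 with the substitution; state before step 4: [0 3 10])
4 | fire T3 | [0 4 8]

0 4 8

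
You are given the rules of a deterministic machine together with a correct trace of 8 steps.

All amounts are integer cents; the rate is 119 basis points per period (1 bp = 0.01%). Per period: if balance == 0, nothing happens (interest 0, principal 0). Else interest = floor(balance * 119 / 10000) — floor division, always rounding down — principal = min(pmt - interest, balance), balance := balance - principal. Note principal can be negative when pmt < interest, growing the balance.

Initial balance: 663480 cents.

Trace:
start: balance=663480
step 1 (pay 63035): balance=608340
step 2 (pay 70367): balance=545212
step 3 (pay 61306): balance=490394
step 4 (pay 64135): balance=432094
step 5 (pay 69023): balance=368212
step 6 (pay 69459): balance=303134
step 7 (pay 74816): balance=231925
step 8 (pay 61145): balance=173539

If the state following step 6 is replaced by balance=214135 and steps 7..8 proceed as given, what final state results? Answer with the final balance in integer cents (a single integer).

state after step 6 := balance=214135
step 7 (pay 74816): balance=141867
step 8 (pay 61145): balance=82410

82410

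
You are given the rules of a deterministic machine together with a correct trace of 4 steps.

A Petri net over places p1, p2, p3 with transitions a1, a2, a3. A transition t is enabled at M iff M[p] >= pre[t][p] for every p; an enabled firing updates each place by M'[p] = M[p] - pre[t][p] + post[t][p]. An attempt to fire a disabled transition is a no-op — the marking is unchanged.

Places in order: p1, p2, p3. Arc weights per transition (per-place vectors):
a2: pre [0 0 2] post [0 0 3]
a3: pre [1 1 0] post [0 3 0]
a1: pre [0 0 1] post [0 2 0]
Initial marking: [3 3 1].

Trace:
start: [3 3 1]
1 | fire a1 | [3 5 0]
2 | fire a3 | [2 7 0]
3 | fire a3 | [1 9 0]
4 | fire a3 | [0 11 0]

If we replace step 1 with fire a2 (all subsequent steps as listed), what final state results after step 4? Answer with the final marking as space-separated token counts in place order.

(re-executing from step 1 with the substitution; state before step 1: [3 3 1])
1 | fire a2 | [3 3 1]
2 | fire a3 | [2 5 1]
3 | fire a3 | [1 7 1]
4 | fire a3 | [0 9 1]

0 9 1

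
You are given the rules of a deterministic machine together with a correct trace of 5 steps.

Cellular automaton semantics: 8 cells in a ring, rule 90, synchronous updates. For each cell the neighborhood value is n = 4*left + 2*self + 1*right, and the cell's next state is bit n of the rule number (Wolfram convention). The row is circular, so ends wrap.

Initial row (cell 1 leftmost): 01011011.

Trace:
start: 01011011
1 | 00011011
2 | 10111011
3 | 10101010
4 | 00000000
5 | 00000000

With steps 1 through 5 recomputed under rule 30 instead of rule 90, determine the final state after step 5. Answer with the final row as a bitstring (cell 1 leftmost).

01100100

(re-executing steps 1..5 under rule 30; state before step 1: 01011011)
1 | 01010010
2 | 11011111
3 | 00010000
4 | 00111000
5 | 01100100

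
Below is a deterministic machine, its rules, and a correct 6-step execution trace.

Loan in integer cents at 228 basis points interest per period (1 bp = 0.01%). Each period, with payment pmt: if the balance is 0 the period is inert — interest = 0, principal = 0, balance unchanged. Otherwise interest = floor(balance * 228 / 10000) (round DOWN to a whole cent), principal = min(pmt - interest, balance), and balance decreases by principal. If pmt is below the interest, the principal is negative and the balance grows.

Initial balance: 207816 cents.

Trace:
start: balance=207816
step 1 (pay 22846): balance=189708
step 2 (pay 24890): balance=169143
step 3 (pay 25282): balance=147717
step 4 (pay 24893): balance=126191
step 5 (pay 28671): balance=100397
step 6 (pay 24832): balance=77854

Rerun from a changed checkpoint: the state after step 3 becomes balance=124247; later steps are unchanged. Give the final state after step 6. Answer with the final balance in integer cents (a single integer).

52741

state after step 3 := balance=124247
step 4 (pay 24893): balance=102186
step 5 (pay 28671): balance=75844
step 6 (pay 24832): balance=52741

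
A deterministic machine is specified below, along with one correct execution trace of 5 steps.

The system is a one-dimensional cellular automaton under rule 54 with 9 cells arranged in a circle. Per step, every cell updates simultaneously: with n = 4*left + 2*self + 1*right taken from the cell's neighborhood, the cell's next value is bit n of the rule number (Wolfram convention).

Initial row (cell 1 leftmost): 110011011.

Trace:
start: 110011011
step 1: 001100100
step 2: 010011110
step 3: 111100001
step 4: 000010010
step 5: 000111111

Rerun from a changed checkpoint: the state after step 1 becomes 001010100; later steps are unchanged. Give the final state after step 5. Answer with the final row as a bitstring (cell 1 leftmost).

111000111

state after step 1 := 001010100
step 2: 011111110
step 3: 100000001
step 4: 010000010
step 5: 111000111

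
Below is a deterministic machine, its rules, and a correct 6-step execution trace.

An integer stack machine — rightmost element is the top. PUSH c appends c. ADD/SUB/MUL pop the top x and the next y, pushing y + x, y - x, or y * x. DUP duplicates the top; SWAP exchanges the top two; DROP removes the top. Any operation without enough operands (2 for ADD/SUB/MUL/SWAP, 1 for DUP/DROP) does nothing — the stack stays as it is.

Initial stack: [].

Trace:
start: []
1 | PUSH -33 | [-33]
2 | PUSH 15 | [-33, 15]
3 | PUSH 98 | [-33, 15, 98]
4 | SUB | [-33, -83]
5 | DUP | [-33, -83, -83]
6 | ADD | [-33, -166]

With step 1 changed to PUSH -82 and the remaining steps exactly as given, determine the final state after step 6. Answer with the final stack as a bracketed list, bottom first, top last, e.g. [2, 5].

[-82, -166]

(re-executing from step 1 with the substitution; state before step 1: [])
1 | PUSH -82 | [-82]
2 | PUSH 15 | [-82, 15]
3 | PUSH 98 | [-82, 15, 98]
4 | SUB | [-82, -83]
5 | DUP | [-82, -83, -83]
6 | ADD | [-82, -166]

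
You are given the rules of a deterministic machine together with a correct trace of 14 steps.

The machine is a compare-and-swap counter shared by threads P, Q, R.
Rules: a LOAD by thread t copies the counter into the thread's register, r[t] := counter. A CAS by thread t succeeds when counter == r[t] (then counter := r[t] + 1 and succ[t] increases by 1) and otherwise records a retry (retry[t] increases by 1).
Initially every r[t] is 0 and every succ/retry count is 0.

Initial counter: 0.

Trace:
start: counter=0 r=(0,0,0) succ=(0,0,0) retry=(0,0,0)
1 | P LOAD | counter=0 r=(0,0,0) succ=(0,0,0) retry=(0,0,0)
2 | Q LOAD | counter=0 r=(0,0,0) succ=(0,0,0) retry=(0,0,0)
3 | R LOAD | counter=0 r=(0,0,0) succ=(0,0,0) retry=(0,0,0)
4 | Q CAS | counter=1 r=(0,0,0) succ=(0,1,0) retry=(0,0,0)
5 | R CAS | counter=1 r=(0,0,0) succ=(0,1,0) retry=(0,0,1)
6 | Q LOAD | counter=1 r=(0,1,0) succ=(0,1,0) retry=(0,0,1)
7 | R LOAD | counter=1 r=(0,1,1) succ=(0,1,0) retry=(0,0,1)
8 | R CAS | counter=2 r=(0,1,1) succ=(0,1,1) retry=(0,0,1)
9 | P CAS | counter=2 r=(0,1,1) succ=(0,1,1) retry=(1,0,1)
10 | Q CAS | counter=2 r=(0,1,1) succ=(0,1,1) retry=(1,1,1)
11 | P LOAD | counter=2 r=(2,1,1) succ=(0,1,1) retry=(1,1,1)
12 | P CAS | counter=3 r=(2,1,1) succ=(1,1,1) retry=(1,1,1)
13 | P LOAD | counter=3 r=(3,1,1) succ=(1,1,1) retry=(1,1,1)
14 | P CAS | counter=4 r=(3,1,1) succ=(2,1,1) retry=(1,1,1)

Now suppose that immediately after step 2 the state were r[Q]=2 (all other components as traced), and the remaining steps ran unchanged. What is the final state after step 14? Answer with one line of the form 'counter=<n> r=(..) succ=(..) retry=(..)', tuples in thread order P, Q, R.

state after step 2 := counter=0 r=(0,2,0) succ=(0,0,0) retry=(0,0,0)
3 | R LOAD | counter=0 r=(0,2,0) succ=(0,0,0) retry=(0,0,0)
4 | Q CAS | counter=0 r=(0,2,0) succ=(0,0,0) retry=(0,1,0)
5 | R CAS | counter=1 r=(0,2,0) succ=(0,0,1) retry=(0,1,0)
6 | Q LOAD | counter=1 r=(0,1,0) succ=(0,0,1) retry=(0,1,0)
7 | R LOAD | counter=1 r=(0,1,1) succ=(0,0,1) retry=(0,1,0)
8 | R CAS | counter=2 r=(0,1,1) succ=(0,0,2) retry=(0,1,0)
9 | P CAS | counter=2 r=(0,1,1) succ=(0,0,2) retry=(1,1,0)
10 | Q CAS | counter=2 r=(0,1,1) succ=(0,0,2) retry=(1,2,0)
11 | P LOAD | counter=2 r=(2,1,1) succ=(0,0,2) retry=(1,2,0)
12 | P CAS | counter=3 r=(2,1,1) succ=(1,0,2) retry=(1,2,0)
13 | P LOAD | counter=3 r=(3,1,1) succ=(1,0,2) retry=(1,2,0)
14 | P CAS | counter=4 r=(3,1,1) succ=(2,0,2) retry=(1,2,0)

counter=4 r=(3,1,1) succ=(2,0,2) retry=(1,2,0)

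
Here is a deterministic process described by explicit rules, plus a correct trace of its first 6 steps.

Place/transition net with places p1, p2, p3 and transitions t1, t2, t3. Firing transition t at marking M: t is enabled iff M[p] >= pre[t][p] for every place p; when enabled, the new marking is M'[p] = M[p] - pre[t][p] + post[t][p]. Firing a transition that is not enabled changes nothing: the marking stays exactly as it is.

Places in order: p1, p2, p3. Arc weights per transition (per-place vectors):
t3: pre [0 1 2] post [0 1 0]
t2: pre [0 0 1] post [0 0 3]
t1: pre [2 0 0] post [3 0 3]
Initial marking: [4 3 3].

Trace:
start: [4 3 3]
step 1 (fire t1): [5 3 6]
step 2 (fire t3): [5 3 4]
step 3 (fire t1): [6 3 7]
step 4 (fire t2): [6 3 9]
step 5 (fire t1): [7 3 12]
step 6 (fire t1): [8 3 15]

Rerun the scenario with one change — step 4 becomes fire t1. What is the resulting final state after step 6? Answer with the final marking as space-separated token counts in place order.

9 3 16

(re-executing from step 4 with the substitution; state before step 4: [6 3 7])
step 4 (fire t1): [7 3 10]
step 5 (fire t1): [8 3 13]
step 6 (fire t1): [9 3 16]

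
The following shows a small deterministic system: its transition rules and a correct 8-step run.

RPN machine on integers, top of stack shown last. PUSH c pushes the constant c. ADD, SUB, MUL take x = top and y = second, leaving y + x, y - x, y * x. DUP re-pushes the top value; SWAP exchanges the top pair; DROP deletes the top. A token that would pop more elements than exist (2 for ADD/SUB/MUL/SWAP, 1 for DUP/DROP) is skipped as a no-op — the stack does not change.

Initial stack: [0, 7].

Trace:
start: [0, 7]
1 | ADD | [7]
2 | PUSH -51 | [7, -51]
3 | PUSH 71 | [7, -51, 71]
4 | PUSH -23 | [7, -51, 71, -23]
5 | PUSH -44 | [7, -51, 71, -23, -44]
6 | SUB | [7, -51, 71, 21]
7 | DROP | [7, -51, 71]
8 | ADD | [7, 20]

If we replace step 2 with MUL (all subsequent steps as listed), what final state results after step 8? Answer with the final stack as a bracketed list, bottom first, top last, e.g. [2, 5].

(re-executing from step 2 with the substitution; state before step 2: [7])
2 | MUL | [7]
3 | PUSH 71 | [7, 71]
4 | PUSH -23 | [7, 71, -23]
5 | PUSH -44 | [7, 71, -23, -44]
6 | SUB | [7, 71, 21]
7 | DROP | [7, 71]
8 | ADD | [78]

[78]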